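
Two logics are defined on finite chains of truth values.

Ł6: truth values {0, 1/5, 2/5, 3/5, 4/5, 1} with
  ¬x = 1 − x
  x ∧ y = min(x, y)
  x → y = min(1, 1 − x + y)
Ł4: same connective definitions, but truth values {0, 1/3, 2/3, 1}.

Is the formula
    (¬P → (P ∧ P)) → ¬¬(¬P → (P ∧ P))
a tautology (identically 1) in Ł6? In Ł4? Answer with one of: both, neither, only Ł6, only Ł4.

both

In Ł6: every assignment gives 1 — tautology.
In Ł4: every assignment gives 1 — tautology.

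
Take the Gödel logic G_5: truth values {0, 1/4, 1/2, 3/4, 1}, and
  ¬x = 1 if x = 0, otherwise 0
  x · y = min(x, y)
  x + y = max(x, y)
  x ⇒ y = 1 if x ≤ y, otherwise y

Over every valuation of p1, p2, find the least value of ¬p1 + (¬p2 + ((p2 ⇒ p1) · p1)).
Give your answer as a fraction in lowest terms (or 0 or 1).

Take p1 = 1/4, p2 = 1/4:
¬p1 = ¬1/4 = 0
¬p2 = ¬1/4 = 0
p2 ⇒ p1 = 1/4 ⇒ 1/4 = 1
(p2 ⇒ p1) · p1 = 1 · 1/4 = 1/4
¬p2 + ((p2 ⇒ p1) · p1) = 0 + 1/4 = 1/4
¬p1 + (¬p2 + ((p2 ⇒ p1) · p1)) = 0 + 1/4 = 1/4
No assignment yields a value below 1/4, so this is the minimum.

1/4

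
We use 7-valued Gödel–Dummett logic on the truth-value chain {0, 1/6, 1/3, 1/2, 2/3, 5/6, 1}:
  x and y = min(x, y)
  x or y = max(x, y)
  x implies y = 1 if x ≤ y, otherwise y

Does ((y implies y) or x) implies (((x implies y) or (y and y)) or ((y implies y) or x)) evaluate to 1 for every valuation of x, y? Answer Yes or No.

At x = 2/3, y = 1/3, for instance:
y implies y = 1/3 implies 1/3 = 1
(y implies y) or x = 1 or 2/3 = 1
x implies y = 2/3 implies 1/3 = 1/3
y and y = 1/3 and 1/3 = 1/3
(x implies y) or (y and y) = 1/3 or 1/3 = 1/3
((x implies y) or (y and y)) or ((y implies y) or x) = 1/3 or 1 = 1
((y implies y) or x) implies (((x implies y) or (y and y)) or ((y implies y) or x)) = 1 implies 1 = 1
and checking the remaining 48 assignments likewise gives ≥ 1 in every case.

Yes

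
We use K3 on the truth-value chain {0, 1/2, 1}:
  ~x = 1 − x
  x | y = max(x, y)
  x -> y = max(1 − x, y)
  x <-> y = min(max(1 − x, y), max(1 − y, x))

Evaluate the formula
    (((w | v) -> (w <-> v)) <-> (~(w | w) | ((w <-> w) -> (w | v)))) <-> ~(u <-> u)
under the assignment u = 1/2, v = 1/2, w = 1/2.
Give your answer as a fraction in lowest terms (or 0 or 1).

w | v = 1/2 | 1/2 = 1/2
w <-> v = 1/2 <-> 1/2 = 1/2
(w | v) -> (w <-> v) = 1/2 -> 1/2 = 1/2
w | w = 1/2 | 1/2 = 1/2
~(w | w) = ~1/2 = 1/2
w <-> w = 1/2 <-> 1/2 = 1/2
w | v = 1/2 | 1/2 = 1/2
(w <-> w) -> (w | v) = 1/2 -> 1/2 = 1/2
~(w | w) | ((w <-> w) -> (w | v)) = 1/2 | 1/2 = 1/2
((w | v) -> (w <-> v)) <-> (~(w | w) | ((w <-> w) -> (w | v))) = 1/2 <-> 1/2 = 1/2
u <-> u = 1/2 <-> 1/2 = 1/2
~(u <-> u) = ~1/2 = 1/2
(((w | v) -> (w <-> v)) <-> (~(w | w) | ((w <-> w) -> (w | v)))) <-> ~(u <-> u) = 1/2 <-> 1/2 = 1/2

1/2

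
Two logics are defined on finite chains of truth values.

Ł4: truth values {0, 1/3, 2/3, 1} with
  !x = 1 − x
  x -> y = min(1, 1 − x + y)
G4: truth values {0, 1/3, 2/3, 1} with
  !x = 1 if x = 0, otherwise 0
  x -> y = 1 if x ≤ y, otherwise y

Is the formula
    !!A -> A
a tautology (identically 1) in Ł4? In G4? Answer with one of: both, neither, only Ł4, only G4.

In Ł4: every assignment gives 1 — tautology.
In G4: at A = 1/3 the value is 1/3 — not a tautology.

only Ł4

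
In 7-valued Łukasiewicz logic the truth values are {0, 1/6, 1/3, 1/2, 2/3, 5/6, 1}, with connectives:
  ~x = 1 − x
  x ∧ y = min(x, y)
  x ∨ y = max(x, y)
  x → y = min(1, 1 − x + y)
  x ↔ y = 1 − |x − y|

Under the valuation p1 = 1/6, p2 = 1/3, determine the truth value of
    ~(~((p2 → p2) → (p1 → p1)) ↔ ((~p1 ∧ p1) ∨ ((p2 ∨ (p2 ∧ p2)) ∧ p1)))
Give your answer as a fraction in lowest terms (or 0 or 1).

p2 → p2 = 1/3 → 1/3 = 1
p1 → p1 = 1/6 → 1/6 = 1
(p2 → p2) → (p1 → p1) = 1 → 1 = 1
~((p2 → p2) → (p1 → p1)) = ~1 = 0
~p1 = ~1/6 = 5/6
~p1 ∧ p1 = 5/6 ∧ 1/6 = 1/6
p2 ∧ p2 = 1/3 ∧ 1/3 = 1/3
p2 ∨ (p2 ∧ p2) = 1/3 ∨ 1/3 = 1/3
(p2 ∨ (p2 ∧ p2)) ∧ p1 = 1/3 ∧ 1/6 = 1/6
(~p1 ∧ p1) ∨ ((p2 ∨ (p2 ∧ p2)) ∧ p1) = 1/6 ∨ 1/6 = 1/6
~((p2 → p2) → (p1 → p1)) ↔ ((~p1 ∧ p1) ∨ ((p2 ∨ (p2 ∧ p2)) ∧ p1)) = 0 ↔ 1/6 = 5/6
~(~((p2 → p2) → (p1 → p1)) ↔ ((~p1 ∧ p1) ∨ ((p2 ∨ (p2 ∧ p2)) ∧ p1))) = ~5/6 = 1/6

1/6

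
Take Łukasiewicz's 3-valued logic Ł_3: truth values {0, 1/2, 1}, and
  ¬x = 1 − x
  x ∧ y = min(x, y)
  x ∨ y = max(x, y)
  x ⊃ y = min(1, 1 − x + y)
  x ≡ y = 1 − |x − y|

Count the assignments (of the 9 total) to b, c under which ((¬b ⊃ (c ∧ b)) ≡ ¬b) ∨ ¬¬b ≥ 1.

b = 0, c = 0 ↦ 0  <
b = 0, c = 1/2 ↦ 0  <
b = 0, c = 1 ↦ 0  <
b = 1/2, c = 0 ↦ 1  ≥
b = 1/2, c = 1/2 ↦ 1/2  <
b = 1/2, c = 1 ↦ 1/2  <
b = 1, c = 0 ↦ 1  ≥
b = 1, c = 1/2 ↦ 1  ≥
b = 1, c = 1 ↦ 1  ≥
So 4 of the 9 assignments meet the threshold.

4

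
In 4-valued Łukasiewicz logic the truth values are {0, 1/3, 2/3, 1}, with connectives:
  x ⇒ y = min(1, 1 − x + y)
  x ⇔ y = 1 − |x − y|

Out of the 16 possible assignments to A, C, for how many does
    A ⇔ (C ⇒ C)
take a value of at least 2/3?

A = 0, C = 0 ↦ 0  <
A = 0, C = 1/3 ↦ 0  <
A = 0, C = 2/3 ↦ 0  <
A = 0, C = 1 ↦ 0  <
A = 1/3, C = 0 ↦ 1/3  <
A = 1/3, C = 1/3 ↦ 1/3  <
A = 1/3, C = 2/3 ↦ 1/3  <
A = 1/3, C = 1 ↦ 1/3  <
A = 2/3, C = 0 ↦ 2/3  ≥
A = 2/3, C = 1/3 ↦ 2/3  ≥
A = 2/3, C = 2/3 ↦ 2/3  ≥
A = 2/3, C = 1 ↦ 2/3  ≥
A = 1, C = 0 ↦ 1  ≥
A = 1, C = 1/3 ↦ 1  ≥
A = 1, C = 2/3 ↦ 1  ≥
A = 1, C = 1 ↦ 1  ≥
So 8 of the 16 assignments meet the threshold.

8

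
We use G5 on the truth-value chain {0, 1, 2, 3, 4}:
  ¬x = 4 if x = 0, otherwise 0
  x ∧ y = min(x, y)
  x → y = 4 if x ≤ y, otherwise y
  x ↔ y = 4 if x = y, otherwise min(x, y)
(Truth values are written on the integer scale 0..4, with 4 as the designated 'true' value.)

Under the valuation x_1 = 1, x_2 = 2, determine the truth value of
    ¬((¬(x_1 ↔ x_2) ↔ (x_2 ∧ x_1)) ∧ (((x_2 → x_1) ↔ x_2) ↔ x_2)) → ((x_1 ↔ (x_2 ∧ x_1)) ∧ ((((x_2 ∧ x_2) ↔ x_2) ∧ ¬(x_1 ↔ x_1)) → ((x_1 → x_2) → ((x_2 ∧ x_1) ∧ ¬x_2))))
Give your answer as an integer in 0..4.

4

x_1 ↔ x_2 = 1 ↔ 2 = 1
¬(x_1 ↔ x_2) = ¬1 = 0
x_2 ∧ x_1 = 2 ∧ 1 = 1
¬(x_1 ↔ x_2) ↔ (x_2 ∧ x_1) = 0 ↔ 1 = 0
x_2 → x_1 = 2 → 1 = 1
(x_2 → x_1) ↔ x_2 = 1 ↔ 2 = 1
((x_2 → x_1) ↔ x_2) ↔ x_2 = 1 ↔ 2 = 1
(¬(x_1 ↔ x_2) ↔ (x_2 ∧ x_1)) ∧ (((x_2 → x_1) ↔ x_2) ↔ x_2) = 0 ∧ 1 = 0
¬((¬(x_1 ↔ x_2) ↔ (x_2 ∧ x_1)) ∧ (((x_2 → x_1) ↔ x_2) ↔ x_2)) = ¬0 = 4
x_2 ∧ x_1 = 2 ∧ 1 = 1
x_1 ↔ (x_2 ∧ x_1) = 1 ↔ 1 = 4
x_2 ∧ x_2 = 2 ∧ 2 = 2
(x_2 ∧ x_2) ↔ x_2 = 2 ↔ 2 = 4
x_1 ↔ x_1 = 1 ↔ 1 = 4
¬(x_1 ↔ x_1) = ¬4 = 0
((x_2 ∧ x_2) ↔ x_2) ∧ ¬(x_1 ↔ x_1) = 4 ∧ 0 = 0
x_1 → x_2 = 1 → 2 = 4
x_2 ∧ x_1 = 2 ∧ 1 = 1
¬x_2 = ¬2 = 0
(x_2 ∧ x_1) ∧ ¬x_2 = 1 ∧ 0 = 0
(x_1 → x_2) → ((x_2 ∧ x_1) ∧ ¬x_2) = 4 → 0 = 0
(((x_2 ∧ x_2) ↔ x_2) ∧ ¬(x_1 ↔ x_1)) → ((x_1 → x_2) → ((x_2 ∧ x_1) ∧ ¬x_2)) = 0 → 0 = 4
(x_1 ↔ (x_2 ∧ x_1)) ∧ ((((x_2 ∧ x_2) ↔ x_2) ∧ ¬(x_1 ↔ x_1)) → ((x_1 → x_2) → ((x_2 ∧ x_1) ∧ ¬x_2))) = 4 ∧ 4 = 4
¬((¬(x_1 ↔ x_2) ↔ (x_2 ∧ x_1)) ∧ (((x_2 → x_1) ↔ x_2) ↔ x_2)) → ((x_1 ↔ (x_2 ∧ x_1)) ∧ ((((x_2 ∧ x_2) ↔ x_2) ∧ ¬(x_1 ↔ x_1)) → ((x_1 → x_2) → ((x_2 ∧ x_1) ∧ ¬x_2)))) = 4 → 4 = 4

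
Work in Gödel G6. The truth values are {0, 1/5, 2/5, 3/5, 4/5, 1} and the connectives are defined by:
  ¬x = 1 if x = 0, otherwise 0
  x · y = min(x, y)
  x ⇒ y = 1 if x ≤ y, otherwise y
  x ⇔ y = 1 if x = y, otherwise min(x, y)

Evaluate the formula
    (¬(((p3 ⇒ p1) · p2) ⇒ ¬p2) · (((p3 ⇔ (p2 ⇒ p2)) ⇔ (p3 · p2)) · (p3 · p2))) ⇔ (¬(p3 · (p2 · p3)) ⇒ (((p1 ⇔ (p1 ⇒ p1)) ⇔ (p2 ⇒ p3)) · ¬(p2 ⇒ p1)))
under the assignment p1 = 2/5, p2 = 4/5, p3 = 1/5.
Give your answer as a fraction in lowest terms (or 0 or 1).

p3 ⇒ p1 = 1/5 ⇒ 2/5 = 1
(p3 ⇒ p1) · p2 = 1 · 4/5 = 4/5
¬p2 = ¬4/5 = 0
((p3 ⇒ p1) · p2) ⇒ ¬p2 = 4/5 ⇒ 0 = 0
¬(((p3 ⇒ p1) · p2) ⇒ ¬p2) = ¬0 = 1
p2 ⇒ p2 = 4/5 ⇒ 4/5 = 1
p3 ⇔ (p2 ⇒ p2) = 1/5 ⇔ 1 = 1/5
p3 · p2 = 1/5 · 4/5 = 1/5
(p3 ⇔ (p2 ⇒ p2)) ⇔ (p3 · p2) = 1/5 ⇔ 1/5 = 1
p3 · p2 = 1/5 · 4/5 = 1/5
((p3 ⇔ (p2 ⇒ p2)) ⇔ (p3 · p2)) · (p3 · p2) = 1 · 1/5 = 1/5
¬(((p3 ⇒ p1) · p2) ⇒ ¬p2) · (((p3 ⇔ (p2 ⇒ p2)) ⇔ (p3 · p2)) · (p3 · p2)) = 1 · 1/5 = 1/5
p2 · p3 = 4/5 · 1/5 = 1/5
p3 · (p2 · p3) = 1/5 · 1/5 = 1/5
¬(p3 · (p2 · p3)) = ¬1/5 = 0
p1 ⇒ p1 = 2/5 ⇒ 2/5 = 1
p1 ⇔ (p1 ⇒ p1) = 2/5 ⇔ 1 = 2/5
p2 ⇒ p3 = 4/5 ⇒ 1/5 = 1/5
(p1 ⇔ (p1 ⇒ p1)) ⇔ (p2 ⇒ p3) = 2/5 ⇔ 1/5 = 1/5
p2 ⇒ p1 = 4/5 ⇒ 2/5 = 2/5
¬(p2 ⇒ p1) = ¬2/5 = 0
((p1 ⇔ (p1 ⇒ p1)) ⇔ (p2 ⇒ p3)) · ¬(p2 ⇒ p1) = 1/5 · 0 = 0
¬(p3 · (p2 · p3)) ⇒ (((p1 ⇔ (p1 ⇒ p1)) ⇔ (p2 ⇒ p3)) · ¬(p2 ⇒ p1)) = 0 ⇒ 0 = 1
(¬(((p3 ⇒ p1) · p2) ⇒ ¬p2) · (((p3 ⇔ (p2 ⇒ p2)) ⇔ (p3 · p2)) · (p3 · p2))) ⇔ (¬(p3 · (p2 · p3)) ⇒ (((p1 ⇔ (p1 ⇒ p1)) ⇔ (p2 ⇒ p3)) · ¬(p2 ⇒ p1))) = 1/5 ⇔ 1 = 1/5

1/5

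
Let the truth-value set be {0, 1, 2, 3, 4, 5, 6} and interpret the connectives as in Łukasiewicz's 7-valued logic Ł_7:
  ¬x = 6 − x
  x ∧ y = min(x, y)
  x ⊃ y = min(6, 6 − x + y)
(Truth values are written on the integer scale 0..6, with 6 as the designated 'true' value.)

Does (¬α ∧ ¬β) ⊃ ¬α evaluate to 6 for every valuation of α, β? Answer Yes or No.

At α = 6, β = 5, for instance:
¬α = ¬6 = 0
¬β = ¬5 = 1
¬α ∧ ¬β = 0 ∧ 1 = 0
(¬α ∧ ¬β) ⊃ ¬α = 0 ⊃ 0 = 6
and checking the remaining 48 assignments likewise gives ≥ 6 in every case.

Yes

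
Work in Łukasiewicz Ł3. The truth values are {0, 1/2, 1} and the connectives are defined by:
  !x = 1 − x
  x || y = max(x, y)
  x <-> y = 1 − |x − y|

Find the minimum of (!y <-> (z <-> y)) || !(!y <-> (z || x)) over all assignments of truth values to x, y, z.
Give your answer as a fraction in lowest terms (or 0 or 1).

0

Take x = 0, y = 0, z = 1:
!y = !0 = 1
z <-> y = 1 <-> 0 = 0
!y <-> (z <-> y) = 1 <-> 0 = 0
!y = !0 = 1
z || x = 1 || 0 = 1
!y <-> (z || x) = 1 <-> 1 = 1
!(!y <-> (z || x)) = !1 = 0
(!y <-> (z <-> y)) || !(!y <-> (z || x)) = 0 || 0 = 0
No assignment yields a value below 0, so this is the minimum.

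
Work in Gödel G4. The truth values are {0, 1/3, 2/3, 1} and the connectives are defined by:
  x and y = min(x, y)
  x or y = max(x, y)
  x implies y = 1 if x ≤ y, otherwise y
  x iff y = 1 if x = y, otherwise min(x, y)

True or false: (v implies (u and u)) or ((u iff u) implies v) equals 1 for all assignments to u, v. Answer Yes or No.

Counterexample: take u = 0, v = 1/3.
u and u = 0 and 0 = 0
v implies (u and u) = 1/3 implies 0 = 0
u iff u = 0 iff 0 = 1
(u iff u) implies v = 1 implies 1/3 = 1/3
(v implies (u and u)) or ((u iff u) implies v) = 0 or 1/3 = 1/3
This gives 1/3 ≠ 1.

No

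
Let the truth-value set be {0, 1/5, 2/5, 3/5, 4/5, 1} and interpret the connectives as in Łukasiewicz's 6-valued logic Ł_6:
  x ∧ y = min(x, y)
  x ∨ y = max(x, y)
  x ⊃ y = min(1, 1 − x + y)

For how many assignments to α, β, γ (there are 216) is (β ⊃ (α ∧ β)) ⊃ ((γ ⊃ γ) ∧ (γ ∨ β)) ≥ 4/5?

value 1: 101 assignments (counts)
value 4/5: 37 assignments (counts)
value 3/5: 31 assignments
value 2/5: 25 assignments
value 1/5: 16 assignments
value 0: 6 assignments
So 138 of the 216 assignments meet the threshold.

138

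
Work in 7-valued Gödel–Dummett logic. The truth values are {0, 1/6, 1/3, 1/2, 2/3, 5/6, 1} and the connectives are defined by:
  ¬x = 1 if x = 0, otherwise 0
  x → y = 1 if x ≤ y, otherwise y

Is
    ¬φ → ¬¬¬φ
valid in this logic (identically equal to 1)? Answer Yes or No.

φ = 0 ↦ 1
φ = 1/6 ↦ 1
φ = 1/3 ↦ 1
φ = 1/2 ↦ 1
φ = 2/3 ↦ 1
φ = 5/6 ↦ 1
φ = 1 ↦ 1
Every assignment gives a value ≥ 1.

Yes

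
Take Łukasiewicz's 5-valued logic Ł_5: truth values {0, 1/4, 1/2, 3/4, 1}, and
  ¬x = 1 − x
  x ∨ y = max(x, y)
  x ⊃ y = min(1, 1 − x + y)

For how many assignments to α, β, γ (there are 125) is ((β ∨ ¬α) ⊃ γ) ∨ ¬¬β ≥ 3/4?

value 1: 75 assignments (counts)
value 3/4: 30 assignments (counts)
value 1/2: 14 assignments
value 1/4: 5 assignments
value 0: 1 assignment
So 105 of the 125 assignments meet the threshold.

105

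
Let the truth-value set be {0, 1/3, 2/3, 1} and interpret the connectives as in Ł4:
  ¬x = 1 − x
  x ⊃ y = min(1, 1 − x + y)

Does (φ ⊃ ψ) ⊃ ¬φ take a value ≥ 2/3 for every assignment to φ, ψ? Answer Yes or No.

Counterexample: take φ = 2/3, ψ = 2/3.
φ ⊃ ψ = 2/3 ⊃ 2/3 = 1
¬φ = ¬2/3 = 1/3
(φ ⊃ ψ) ⊃ ¬φ = 1 ⊃ 1/3 = 1/3
This gives 1/3, which is below 2/3.

No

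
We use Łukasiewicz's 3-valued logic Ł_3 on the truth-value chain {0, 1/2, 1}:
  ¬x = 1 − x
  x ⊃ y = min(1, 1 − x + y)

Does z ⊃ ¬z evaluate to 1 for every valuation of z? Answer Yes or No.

No

Counterexample: take z = 1.
¬z = ¬1 = 0
z ⊃ ¬z = 1 ⊃ 0 = 0
This gives 0 ≠ 1.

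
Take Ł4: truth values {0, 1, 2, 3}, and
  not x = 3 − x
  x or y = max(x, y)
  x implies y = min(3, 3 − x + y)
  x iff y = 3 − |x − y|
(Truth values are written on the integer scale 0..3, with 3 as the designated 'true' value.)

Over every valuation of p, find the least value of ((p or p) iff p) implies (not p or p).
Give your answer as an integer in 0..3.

Take p = 1:
p or p = 1 or 1 = 1
(p or p) iff p = 1 iff 1 = 3
not p = not 1 = 2
not p or p = 2 or 1 = 2
((p or p) iff p) implies (not p or p) = 3 implies 2 = 2
No assignment yields a value below 2, so this is the minimum.

2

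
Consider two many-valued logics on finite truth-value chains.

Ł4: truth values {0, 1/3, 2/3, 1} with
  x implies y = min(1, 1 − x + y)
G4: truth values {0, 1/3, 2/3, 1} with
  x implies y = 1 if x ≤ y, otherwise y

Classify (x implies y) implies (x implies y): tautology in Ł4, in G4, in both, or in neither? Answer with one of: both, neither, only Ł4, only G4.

both

In Ł4: every assignment gives 1 — tautology.
In G4: every assignment gives 1 — tautology.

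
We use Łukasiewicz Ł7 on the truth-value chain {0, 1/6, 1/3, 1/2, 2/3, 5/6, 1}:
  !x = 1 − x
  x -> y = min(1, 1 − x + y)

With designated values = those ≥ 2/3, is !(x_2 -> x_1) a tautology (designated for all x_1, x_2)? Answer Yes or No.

Counterexample: take x_1 = 0, x_2 = 0.
x_2 -> x_1 = 0 -> 0 = 1
!(x_2 -> x_1) = !1 = 0
This gives 0, which is below 2/3.

No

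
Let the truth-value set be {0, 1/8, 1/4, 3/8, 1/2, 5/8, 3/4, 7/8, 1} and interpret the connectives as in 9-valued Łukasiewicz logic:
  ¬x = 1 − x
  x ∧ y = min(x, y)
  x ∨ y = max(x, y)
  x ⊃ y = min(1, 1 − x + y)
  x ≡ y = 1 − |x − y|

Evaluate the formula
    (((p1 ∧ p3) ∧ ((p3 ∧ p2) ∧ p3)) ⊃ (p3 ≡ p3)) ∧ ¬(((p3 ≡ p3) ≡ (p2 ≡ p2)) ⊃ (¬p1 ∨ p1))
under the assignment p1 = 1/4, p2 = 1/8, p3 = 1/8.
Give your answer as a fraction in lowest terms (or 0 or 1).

1/4

p1 ∧ p3 = 1/4 ∧ 1/8 = 1/8
p3 ∧ p2 = 1/8 ∧ 1/8 = 1/8
(p3 ∧ p2) ∧ p3 = 1/8 ∧ 1/8 = 1/8
(p1 ∧ p3) ∧ ((p3 ∧ p2) ∧ p3) = 1/8 ∧ 1/8 = 1/8
p3 ≡ p3 = 1/8 ≡ 1/8 = 1
((p1 ∧ p3) ∧ ((p3 ∧ p2) ∧ p3)) ⊃ (p3 ≡ p3) = 1/8 ⊃ 1 = 1
p3 ≡ p3 = 1/8 ≡ 1/8 = 1
p2 ≡ p2 = 1/8 ≡ 1/8 = 1
(p3 ≡ p3) ≡ (p2 ≡ p2) = 1 ≡ 1 = 1
¬p1 = ¬1/4 = 3/4
¬p1 ∨ p1 = 3/4 ∨ 1/4 = 3/4
((p3 ≡ p3) ≡ (p2 ≡ p2)) ⊃ (¬p1 ∨ p1) = 1 ⊃ 3/4 = 3/4
¬(((p3 ≡ p3) ≡ (p2 ≡ p2)) ⊃ (¬p1 ∨ p1)) = ¬3/4 = 1/4
(((p1 ∧ p3) ∧ ((p3 ∧ p2) ∧ p3)) ⊃ (p3 ≡ p3)) ∧ ¬(((p3 ≡ p3) ≡ (p2 ≡ p2)) ⊃ (¬p1 ∨ p1)) = 1 ∧ 1/4 = 1/4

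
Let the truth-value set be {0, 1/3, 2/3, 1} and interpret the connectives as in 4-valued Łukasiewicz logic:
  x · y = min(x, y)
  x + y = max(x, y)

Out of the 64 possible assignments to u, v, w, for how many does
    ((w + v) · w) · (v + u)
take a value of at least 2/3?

24

value 1: 7 assignments (counts)
value 2/3: 17 assignments (counts)
value 1/3: 21 assignments
value 0: 19 assignments
So 24 of the 64 assignments meet the threshold.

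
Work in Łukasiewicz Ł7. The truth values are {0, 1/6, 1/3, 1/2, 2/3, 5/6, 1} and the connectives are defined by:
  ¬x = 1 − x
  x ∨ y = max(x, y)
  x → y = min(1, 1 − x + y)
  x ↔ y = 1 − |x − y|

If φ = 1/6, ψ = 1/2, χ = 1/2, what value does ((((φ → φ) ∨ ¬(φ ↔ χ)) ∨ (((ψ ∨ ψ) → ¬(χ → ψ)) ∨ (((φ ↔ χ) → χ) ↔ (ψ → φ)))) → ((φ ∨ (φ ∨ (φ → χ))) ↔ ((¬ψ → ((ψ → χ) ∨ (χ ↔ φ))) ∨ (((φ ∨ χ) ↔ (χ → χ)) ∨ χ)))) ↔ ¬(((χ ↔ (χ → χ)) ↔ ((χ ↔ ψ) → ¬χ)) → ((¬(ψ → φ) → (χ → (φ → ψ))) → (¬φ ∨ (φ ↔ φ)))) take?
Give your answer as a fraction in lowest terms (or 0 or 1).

0

φ → φ = 1/6 → 1/6 = 1
φ ↔ χ = 1/6 ↔ 1/2 = 2/3
¬(φ ↔ χ) = ¬2/3 = 1/3
(φ → φ) ∨ ¬(φ ↔ χ) = 1 ∨ 1/3 = 1
ψ ∨ ψ = 1/2 ∨ 1/2 = 1/2
χ → ψ = 1/2 → 1/2 = 1
¬(χ → ψ) = ¬1 = 0
(ψ ∨ ψ) → ¬(χ → ψ) = 1/2 → 0 = 1/2
φ ↔ χ = 1/6 ↔ 1/2 = 2/3
(φ ↔ χ) → χ = 2/3 → 1/2 = 5/6
ψ → φ = 1/2 → 1/6 = 2/3
((φ ↔ χ) → χ) ↔ (ψ → φ) = 5/6 ↔ 2/3 = 5/6
((ψ ∨ ψ) → ¬(χ → ψ)) ∨ (((φ ↔ χ) → χ) ↔ (ψ → φ)) = 1/2 ∨ 5/6 = 5/6
((φ → φ) ∨ ¬(φ ↔ χ)) ∨ (((ψ ∨ ψ) → ¬(χ → ψ)) ∨ (((φ ↔ χ) → χ) ↔ (ψ → φ))) = 1 ∨ 5/6 = 1
φ → χ = 1/6 → 1/2 = 1
φ ∨ (φ → χ) = 1/6 ∨ 1 = 1
φ ∨ (φ ∨ (φ → χ)) = 1/6 ∨ 1 = 1
¬ψ = ¬1/2 = 1/2
ψ → χ = 1/2 → 1/2 = 1
χ ↔ φ = 1/2 ↔ 1/6 = 2/3
(ψ → χ) ∨ (χ ↔ φ) = 1 ∨ 2/3 = 1
¬ψ → ((ψ → χ) ∨ (χ ↔ φ)) = 1/2 → 1 = 1
φ ∨ χ = 1/6 ∨ 1/2 = 1/2
χ → χ = 1/2 → 1/2 = 1
(φ ∨ χ) ↔ (χ → χ) = 1/2 ↔ 1 = 1/2
((φ ∨ χ) ↔ (χ → χ)) ∨ χ = 1/2 ∨ 1/2 = 1/2
(¬ψ → ((ψ → χ) ∨ (χ ↔ φ))) ∨ (((φ ∨ χ) ↔ (χ → χ)) ∨ χ) = 1 ∨ 1/2 = 1
(φ ∨ (φ ∨ (φ → χ))) ↔ ((¬ψ → ((ψ → χ) ∨ (χ ↔ φ))) ∨ (((φ ∨ χ) ↔ (χ → χ)) ∨ χ)) = 1 ↔ 1 = 1
(((φ → φ) ∨ ¬(φ ↔ χ)) ∨ (((ψ ∨ ψ) → ¬(χ → ψ)) ∨ (((φ ↔ χ) → χ) ↔ (ψ → φ)))) → ((φ ∨ (φ ∨ (φ → χ))) ↔ ((¬ψ → ((ψ → χ) ∨ (χ ↔ φ))) ∨ (((φ ∨ χ) ↔ (χ → χ)) ∨ χ))) = 1 → 1 = 1
χ → χ = 1/2 → 1/2 = 1
χ ↔ (χ → χ) = 1/2 ↔ 1 = 1/2
χ ↔ ψ = 1/2 ↔ 1/2 = 1
¬χ = ¬1/2 = 1/2
(χ ↔ ψ) → ¬χ = 1 → 1/2 = 1/2
(χ ↔ (χ → χ)) ↔ ((χ ↔ ψ) → ¬χ) = 1/2 ↔ 1/2 = 1
ψ → φ = 1/2 → 1/6 = 2/3
¬(ψ → φ) = ¬2/3 = 1/3
φ → ψ = 1/6 → 1/2 = 1
χ → (φ → ψ) = 1/2 → 1 = 1
¬(ψ → φ) → (χ → (φ → ψ)) = 1/3 → 1 = 1
¬φ = ¬1/6 = 5/6
φ ↔ φ = 1/6 ↔ 1/6 = 1
¬φ ∨ (φ ↔ φ) = 5/6 ∨ 1 = 1
(¬(ψ → φ) → (χ → (φ → ψ))) → (¬φ ∨ (φ ↔ φ)) = 1 → 1 = 1
((χ ↔ (χ → χ)) ↔ ((χ ↔ ψ) → ¬χ)) → ((¬(ψ → φ) → (χ → (φ → ψ))) → (¬φ ∨ (φ ↔ φ))) = 1 → 1 = 1
¬(((χ ↔ (χ → χ)) ↔ ((χ ↔ ψ) → ¬χ)) → ((¬(ψ → φ) → (χ → (φ → ψ))) → (¬φ ∨ (φ ↔ φ)))) = ¬1 = 0
((((φ → φ) ∨ ¬(φ ↔ χ)) ∨ (((ψ ∨ ψ) → ¬(χ → ψ)) ∨ (((φ ↔ χ) → χ) ↔ (ψ → φ)))) → ((φ ∨ (φ ∨ (φ → χ))) ↔ ((¬ψ → ((ψ → χ) ∨ (χ ↔ φ))) ∨ (((φ ∨ χ) ↔ (χ → χ)) ∨ χ)))) ↔ ¬(((χ ↔ (χ → χ)) ↔ ((χ ↔ ψ) → ¬χ)) → ((¬(ψ → φ) → (χ → (φ → ψ))) → (¬φ ∨ (φ ↔ φ)))) = 1 ↔ 0 = 0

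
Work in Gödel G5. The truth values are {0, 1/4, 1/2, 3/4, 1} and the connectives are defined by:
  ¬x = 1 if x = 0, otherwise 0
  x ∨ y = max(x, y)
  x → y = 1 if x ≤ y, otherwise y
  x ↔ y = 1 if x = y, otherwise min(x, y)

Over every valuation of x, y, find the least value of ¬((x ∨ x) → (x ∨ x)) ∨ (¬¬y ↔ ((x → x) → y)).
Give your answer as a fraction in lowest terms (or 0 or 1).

1/4

Take x = 0, y = 1/4:
x ∨ x = 0 ∨ 0 = 0
x ∨ x = 0 ∨ 0 = 0
(x ∨ x) → (x ∨ x) = 0 → 0 = 1
¬((x ∨ x) → (x ∨ x)) = ¬1 = 0
¬y = ¬1/4 = 0
¬¬y = ¬0 = 1
x → x = 0 → 0 = 1
(x → x) → y = 1 → 1/4 = 1/4
¬¬y ↔ ((x → x) → y) = 1 ↔ 1/4 = 1/4
¬((x ∨ x) → (x ∨ x)) ∨ (¬¬y ↔ ((x → x) → y)) = 0 ∨ 1/4 = 1/4
No assignment yields a value below 1/4, so this is the minimum.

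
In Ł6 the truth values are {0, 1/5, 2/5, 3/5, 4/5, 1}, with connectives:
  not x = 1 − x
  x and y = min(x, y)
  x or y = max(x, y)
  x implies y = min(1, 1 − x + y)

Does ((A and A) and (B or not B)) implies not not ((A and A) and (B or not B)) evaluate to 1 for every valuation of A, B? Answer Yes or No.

Yes

At A = 0, B = 2/5, for instance:
A and A = 0 and 0 = 0
not B = not 2/5 = 3/5
B or not B = 2/5 or 3/5 = 3/5
(A and A) and (B or not B) = 0 and 3/5 = 0
not ((A and A) and (B or not B)) = not 0 = 1
not not ((A and A) and (B or not B)) = not 1 = 0
((A and A) and (B or not B)) implies not not ((A and A) and (B or not B)) = 0 implies 0 = 1
and checking the remaining 35 assignments likewise gives ≥ 1 in every case.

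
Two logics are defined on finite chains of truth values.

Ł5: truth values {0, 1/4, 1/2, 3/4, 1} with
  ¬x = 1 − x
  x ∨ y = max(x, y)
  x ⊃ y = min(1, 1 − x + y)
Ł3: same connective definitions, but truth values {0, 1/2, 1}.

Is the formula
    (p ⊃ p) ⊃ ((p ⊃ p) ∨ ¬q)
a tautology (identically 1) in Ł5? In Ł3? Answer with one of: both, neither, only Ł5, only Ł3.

both

In Ł5: every assignment gives 1 — tautology.
In Ł3: every assignment gives 1 — tautology.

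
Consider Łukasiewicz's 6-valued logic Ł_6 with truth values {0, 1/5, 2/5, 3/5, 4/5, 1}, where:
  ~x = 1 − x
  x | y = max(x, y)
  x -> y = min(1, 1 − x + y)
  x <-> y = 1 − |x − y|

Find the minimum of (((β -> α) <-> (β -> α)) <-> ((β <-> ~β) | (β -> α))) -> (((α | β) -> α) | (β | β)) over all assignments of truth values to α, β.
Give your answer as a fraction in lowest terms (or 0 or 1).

Take α = 0, β = 2/5:
β -> α = 2/5 -> 0 = 3/5
β -> α = 2/5 -> 0 = 3/5
(β -> α) <-> (β -> α) = 3/5 <-> 3/5 = 1
~β = ~2/5 = 3/5
β <-> ~β = 2/5 <-> 3/5 = 4/5
β -> α = 2/5 -> 0 = 3/5
(β <-> ~β) | (β -> α) = 4/5 | 3/5 = 4/5
((β -> α) <-> (β -> α)) <-> ((β <-> ~β) | (β -> α)) = 1 <-> 4/5 = 4/5
α | β = 0 | 2/5 = 2/5
(α | β) -> α = 2/5 -> 0 = 3/5
β | β = 2/5 | 2/5 = 2/5
((α | β) -> α) | (β | β) = 3/5 | 2/5 = 3/5
(((β -> α) <-> (β -> α)) <-> ((β <-> ~β) | (β -> α))) -> (((α | β) -> α) | (β | β)) = 4/5 -> 3/5 = 4/5
No assignment yields a value below 4/5, so this is the minimum.

4/5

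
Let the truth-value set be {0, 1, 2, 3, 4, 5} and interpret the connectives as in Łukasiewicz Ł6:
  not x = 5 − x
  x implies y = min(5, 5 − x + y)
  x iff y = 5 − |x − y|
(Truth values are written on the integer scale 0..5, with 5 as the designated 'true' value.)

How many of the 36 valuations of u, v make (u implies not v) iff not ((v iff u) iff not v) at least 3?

14

value 5: 2 assignments (counts)
value 4: 7 assignments (counts)
value 3: 5 assignments (counts)
value 2: 6 assignments
value 1: 8 assignments
value 0: 8 assignments
So 14 of the 36 assignments meet the threshold.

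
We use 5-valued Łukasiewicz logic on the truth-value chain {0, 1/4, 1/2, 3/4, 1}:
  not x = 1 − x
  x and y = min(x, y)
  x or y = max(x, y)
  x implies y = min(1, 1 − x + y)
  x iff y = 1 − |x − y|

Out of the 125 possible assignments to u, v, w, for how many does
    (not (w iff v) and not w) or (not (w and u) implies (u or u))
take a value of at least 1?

64

value 1: 64 assignments (counts)
value 3/4: 14 assignments
value 1/2: 27 assignments
value 1/4: 11 assignments
value 0: 9 assignments
So 64 of the 125 assignments meet the threshold.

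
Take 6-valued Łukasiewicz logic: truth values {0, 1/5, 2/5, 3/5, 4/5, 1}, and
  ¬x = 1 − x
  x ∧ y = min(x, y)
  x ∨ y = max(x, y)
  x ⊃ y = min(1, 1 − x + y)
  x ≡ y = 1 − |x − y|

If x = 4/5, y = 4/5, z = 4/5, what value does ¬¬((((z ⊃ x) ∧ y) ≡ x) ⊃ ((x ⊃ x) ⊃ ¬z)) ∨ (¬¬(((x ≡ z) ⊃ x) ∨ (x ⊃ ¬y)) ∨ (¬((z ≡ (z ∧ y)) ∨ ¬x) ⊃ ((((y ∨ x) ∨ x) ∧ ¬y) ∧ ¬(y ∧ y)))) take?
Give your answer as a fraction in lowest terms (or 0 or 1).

1

z ⊃ x = 4/5 ⊃ 4/5 = 1
(z ⊃ x) ∧ y = 1 ∧ 4/5 = 4/5
((z ⊃ x) ∧ y) ≡ x = 4/5 ≡ 4/5 = 1
x ⊃ x = 4/5 ⊃ 4/5 = 1
¬z = ¬4/5 = 1/5
(x ⊃ x) ⊃ ¬z = 1 ⊃ 1/5 = 1/5
(((z ⊃ x) ∧ y) ≡ x) ⊃ ((x ⊃ x) ⊃ ¬z) = 1 ⊃ 1/5 = 1/5
¬((((z ⊃ x) ∧ y) ≡ x) ⊃ ((x ⊃ x) ⊃ ¬z)) = ¬1/5 = 4/5
¬¬((((z ⊃ x) ∧ y) ≡ x) ⊃ ((x ⊃ x) ⊃ ¬z)) = ¬4/5 = 1/5
x ≡ z = 4/5 ≡ 4/5 = 1
(x ≡ z) ⊃ x = 1 ⊃ 4/5 = 4/5
¬y = ¬4/5 = 1/5
x ⊃ ¬y = 4/5 ⊃ 1/5 = 2/5
((x ≡ z) ⊃ x) ∨ (x ⊃ ¬y) = 4/5 ∨ 2/5 = 4/5
¬(((x ≡ z) ⊃ x) ∨ (x ⊃ ¬y)) = ¬4/5 = 1/5
¬¬(((x ≡ z) ⊃ x) ∨ (x ⊃ ¬y)) = ¬1/5 = 4/5
z ∧ y = 4/5 ∧ 4/5 = 4/5
z ≡ (z ∧ y) = 4/5 ≡ 4/5 = 1
¬x = ¬4/5 = 1/5
(z ≡ (z ∧ y)) ∨ ¬x = 1 ∨ 1/5 = 1
¬((z ≡ (z ∧ y)) ∨ ¬x) = ¬1 = 0
y ∨ x = 4/5 ∨ 4/5 = 4/5
(y ∨ x) ∨ x = 4/5 ∨ 4/5 = 4/5
¬y = ¬4/5 = 1/5
((y ∨ x) ∨ x) ∧ ¬y = 4/5 ∧ 1/5 = 1/5
y ∧ y = 4/5 ∧ 4/5 = 4/5
¬(y ∧ y) = ¬4/5 = 1/5
(((y ∨ x) ∨ x) ∧ ¬y) ∧ ¬(y ∧ y) = 1/5 ∧ 1/5 = 1/5
¬((z ≡ (z ∧ y)) ∨ ¬x) ⊃ ((((y ∨ x) ∨ x) ∧ ¬y) ∧ ¬(y ∧ y)) = 0 ⊃ 1/5 = 1
¬¬(((x ≡ z) ⊃ x) ∨ (x ⊃ ¬y)) ∨ (¬((z ≡ (z ∧ y)) ∨ ¬x) ⊃ ((((y ∨ x) ∨ x) ∧ ¬y) ∧ ¬(y ∧ y))) = 4/5 ∨ 1 = 1
¬¬((((z ⊃ x) ∧ y) ≡ x) ⊃ ((x ⊃ x) ⊃ ¬z)) ∨ (¬¬(((x ≡ z) ⊃ x) ∨ (x ⊃ ¬y)) ∨ (¬((z ≡ (z ∧ y)) ∨ ¬x) ⊃ ((((y ∨ x) ∨ x) ∧ ¬y) ∧ ¬(y ∧ y)))) = 1/5 ∨ 1 = 1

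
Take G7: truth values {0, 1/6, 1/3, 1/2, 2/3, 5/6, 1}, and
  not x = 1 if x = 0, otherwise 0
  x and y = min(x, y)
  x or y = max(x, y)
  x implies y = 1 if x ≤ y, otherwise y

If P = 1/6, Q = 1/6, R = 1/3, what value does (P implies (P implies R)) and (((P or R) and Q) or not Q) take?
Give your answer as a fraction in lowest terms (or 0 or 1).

1/6

P implies R = 1/6 implies 1/3 = 1
P implies (P implies R) = 1/6 implies 1 = 1
P or R = 1/6 or 1/3 = 1/3
(P or R) and Q = 1/3 and 1/6 = 1/6
not Q = not 1/6 = 0
((P or R) and Q) or not Q = 1/6 or 0 = 1/6
(P implies (P implies R)) and (((P or R) and Q) or not Q) = 1 and 1/6 = 1/6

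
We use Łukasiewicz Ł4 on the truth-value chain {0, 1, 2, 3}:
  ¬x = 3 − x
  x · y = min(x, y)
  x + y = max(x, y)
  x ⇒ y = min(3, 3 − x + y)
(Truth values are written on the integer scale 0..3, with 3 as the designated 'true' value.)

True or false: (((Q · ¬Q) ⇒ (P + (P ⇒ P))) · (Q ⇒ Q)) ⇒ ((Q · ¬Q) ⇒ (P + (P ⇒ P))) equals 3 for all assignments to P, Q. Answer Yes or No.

P = 0, Q = 0 ↦ 3
P = 0, Q = 1 ↦ 3
P = 0, Q = 2 ↦ 3
P = 0, Q = 3 ↦ 3
P = 1, Q = 0 ↦ 3
P = 1, Q = 1 ↦ 3
P = 1, Q = 2 ↦ 3
P = 1, Q = 3 ↦ 3
P = 2, Q = 0 ↦ 3
P = 2, Q = 1 ↦ 3
P = 2, Q = 2 ↦ 3
P = 2, Q = 3 ↦ 3
P = 3, Q = 0 ↦ 3
P = 3, Q = 1 ↦ 3
P = 3, Q = 2 ↦ 3
P = 3, Q = 3 ↦ 3
Every assignment gives a value ≥ 3.

Yes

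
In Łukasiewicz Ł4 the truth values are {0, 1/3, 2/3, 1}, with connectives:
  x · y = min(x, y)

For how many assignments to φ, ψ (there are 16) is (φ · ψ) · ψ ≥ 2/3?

φ = 0, ψ = 0 ↦ 0  <
φ = 0, ψ = 1/3 ↦ 0  <
φ = 0, ψ = 2/3 ↦ 0  <
φ = 0, ψ = 1 ↦ 0  <
φ = 1/3, ψ = 0 ↦ 0  <
φ = 1/3, ψ = 1/3 ↦ 1/3  <
φ = 1/3, ψ = 2/3 ↦ 1/3  <
φ = 1/3, ψ = 1 ↦ 1/3  <
φ = 2/3, ψ = 0 ↦ 0  <
φ = 2/3, ψ = 1/3 ↦ 1/3  <
φ = 2/3, ψ = 2/3 ↦ 2/3  ≥
φ = 2/3, ψ = 1 ↦ 2/3  ≥
φ = 1, ψ = 0 ↦ 0  <
φ = 1, ψ = 1/3 ↦ 1/3  <
φ = 1, ψ = 2/3 ↦ 2/3  ≥
φ = 1, ψ = 1 ↦ 1  ≥
So 4 of the 16 assignments meet the threshold.

4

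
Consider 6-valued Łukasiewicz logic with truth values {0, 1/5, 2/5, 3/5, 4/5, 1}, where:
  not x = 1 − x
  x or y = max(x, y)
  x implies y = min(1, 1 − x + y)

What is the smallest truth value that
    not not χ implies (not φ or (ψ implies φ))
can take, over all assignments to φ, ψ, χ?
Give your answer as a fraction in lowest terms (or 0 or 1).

Take φ = 2/5, ψ = 4/5, χ = 1:
not χ = not 1 = 0
not not χ = not 0 = 1
not φ = not 2/5 = 3/5
ψ implies φ = 4/5 implies 2/5 = 3/5
not φ or (ψ implies φ) = 3/5 or 3/5 = 3/5
not not χ implies (not φ or (ψ implies φ)) = 1 implies 3/5 = 3/5
No assignment yields a value below 3/5, so this is the minimum.

3/5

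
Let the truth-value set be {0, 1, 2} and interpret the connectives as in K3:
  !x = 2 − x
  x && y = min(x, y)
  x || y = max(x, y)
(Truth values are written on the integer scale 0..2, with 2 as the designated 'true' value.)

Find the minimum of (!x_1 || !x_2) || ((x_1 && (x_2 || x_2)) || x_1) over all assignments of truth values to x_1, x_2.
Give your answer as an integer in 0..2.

1

Take x_1 = 1, x_2 = 1:
!x_1 = !1 = 1
!x_2 = !1 = 1
!x_1 || !x_2 = 1 || 1 = 1
x_2 || x_2 = 1 || 1 = 1
x_1 && (x_2 || x_2) = 1 && 1 = 1
(x_1 && (x_2 || x_2)) || x_1 = 1 || 1 = 1
(!x_1 || !x_2) || ((x_1 && (x_2 || x_2)) || x_1) = 1 || 1 = 1
No assignment yields a value below 1, so this is the minimum.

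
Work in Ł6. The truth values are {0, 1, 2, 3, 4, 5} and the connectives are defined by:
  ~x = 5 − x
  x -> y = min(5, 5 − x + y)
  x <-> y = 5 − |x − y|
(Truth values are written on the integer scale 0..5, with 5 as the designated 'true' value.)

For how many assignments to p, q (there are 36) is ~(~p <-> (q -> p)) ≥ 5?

7

value 5: 7 assignments (counts)
value 4: 6 assignments
value 3: 7 assignments
value 2: 6 assignments
value 1: 7 assignments
value 0: 3 assignments
So 7 of the 36 assignments meet the threshold.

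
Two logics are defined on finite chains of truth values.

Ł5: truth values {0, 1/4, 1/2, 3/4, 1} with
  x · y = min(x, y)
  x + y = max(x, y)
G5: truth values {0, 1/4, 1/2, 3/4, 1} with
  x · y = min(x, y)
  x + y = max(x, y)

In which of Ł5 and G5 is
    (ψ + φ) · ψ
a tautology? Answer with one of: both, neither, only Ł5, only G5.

neither

In Ł5: at φ = 0, ψ = 0 the value is 0 — not a tautology.
In G5: at φ = 0, ψ = 0 the value is 0 — not a tautology.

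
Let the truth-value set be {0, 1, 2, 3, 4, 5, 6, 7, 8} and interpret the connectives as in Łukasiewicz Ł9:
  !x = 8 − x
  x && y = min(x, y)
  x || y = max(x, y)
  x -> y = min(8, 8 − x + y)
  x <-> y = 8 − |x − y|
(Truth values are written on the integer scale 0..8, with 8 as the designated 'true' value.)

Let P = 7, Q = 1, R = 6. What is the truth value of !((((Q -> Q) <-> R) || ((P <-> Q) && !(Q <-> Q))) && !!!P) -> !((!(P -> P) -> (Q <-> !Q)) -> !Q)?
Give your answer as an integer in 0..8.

Q -> Q = 1 -> 1 = 8
(Q -> Q) <-> R = 8 <-> 6 = 6
P <-> Q = 7 <-> 1 = 2
Q <-> Q = 1 <-> 1 = 8
!(Q <-> Q) = !8 = 0
(P <-> Q) && !(Q <-> Q) = 2 && 0 = 0
((Q -> Q) <-> R) || ((P <-> Q) && !(Q <-> Q)) = 6 || 0 = 6
!P = !7 = 1
!!P = !1 = 7
!!!P = !7 = 1
(((Q -> Q) <-> R) || ((P <-> Q) && !(Q <-> Q))) && !!!P = 6 && 1 = 1
!((((Q -> Q) <-> R) || ((P <-> Q) && !(Q <-> Q))) && !!!P) = !1 = 7
P -> P = 7 -> 7 = 8
!(P -> P) = !8 = 0
!Q = !1 = 7
Q <-> !Q = 1 <-> 7 = 2
!(P -> P) -> (Q <-> !Q) = 0 -> 2 = 8
!Q = !1 = 7
(!(P -> P) -> (Q <-> !Q)) -> !Q = 8 -> 7 = 7
!((!(P -> P) -> (Q <-> !Q)) -> !Q) = !7 = 1
!((((Q -> Q) <-> R) || ((P <-> Q) && !(Q <-> Q))) && !!!P) -> !((!(P -> P) -> (Q <-> !Q)) -> !Q) = 7 -> 1 = 2

2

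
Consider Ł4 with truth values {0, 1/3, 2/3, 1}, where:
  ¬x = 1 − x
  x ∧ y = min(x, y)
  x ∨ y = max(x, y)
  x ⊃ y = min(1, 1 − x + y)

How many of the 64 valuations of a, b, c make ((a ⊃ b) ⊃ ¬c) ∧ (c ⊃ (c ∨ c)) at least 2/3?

41

value 1: 26 assignments (counts)
value 2/3: 15 assignments (counts)
value 1/3: 13 assignments
value 0: 10 assignments
So 41 of the 64 assignments meet the threshold.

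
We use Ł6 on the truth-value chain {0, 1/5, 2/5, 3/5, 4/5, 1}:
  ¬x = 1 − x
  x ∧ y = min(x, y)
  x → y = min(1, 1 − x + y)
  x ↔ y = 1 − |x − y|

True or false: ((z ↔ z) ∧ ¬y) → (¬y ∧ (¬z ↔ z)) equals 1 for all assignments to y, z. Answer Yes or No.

Counterexample: take y = 0, z = 0.
z ↔ z = 0 ↔ 0 = 1
¬y = ¬0 = 1
(z ↔ z) ∧ ¬y = 1 ∧ 1 = 1
¬y = ¬0 = 1
¬z = ¬0 = 1
¬z ↔ z = 1 ↔ 0 = 0
¬y ∧ (¬z ↔ z) = 1 ∧ 0 = 0
((z ↔ z) ∧ ¬y) → (¬y ∧ (¬z ↔ z)) = 1 → 0 = 0
This gives 0 ≠ 1.

No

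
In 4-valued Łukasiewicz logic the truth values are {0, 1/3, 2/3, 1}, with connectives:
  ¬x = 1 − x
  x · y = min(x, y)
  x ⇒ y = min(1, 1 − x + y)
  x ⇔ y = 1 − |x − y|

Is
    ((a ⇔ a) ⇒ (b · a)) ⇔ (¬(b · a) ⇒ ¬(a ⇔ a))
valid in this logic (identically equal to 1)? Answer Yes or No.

Yes

a = 0, b = 0 ↦ 1
a = 0, b = 1/3 ↦ 1
a = 0, b = 2/3 ↦ 1
a = 0, b = 1 ↦ 1
a = 1/3, b = 0 ↦ 1
a = 1/3, b = 1/3 ↦ 1
a = 1/3, b = 2/3 ↦ 1
a = 1/3, b = 1 ↦ 1
a = 2/3, b = 0 ↦ 1
a = 2/3, b = 1/3 ↦ 1
a = 2/3, b = 2/3 ↦ 1
a = 2/3, b = 1 ↦ 1
a = 1, b = 0 ↦ 1
a = 1, b = 1/3 ↦ 1
a = 1, b = 2/3 ↦ 1
a = 1, b = 1 ↦ 1
Every assignment gives a value ≥ 1.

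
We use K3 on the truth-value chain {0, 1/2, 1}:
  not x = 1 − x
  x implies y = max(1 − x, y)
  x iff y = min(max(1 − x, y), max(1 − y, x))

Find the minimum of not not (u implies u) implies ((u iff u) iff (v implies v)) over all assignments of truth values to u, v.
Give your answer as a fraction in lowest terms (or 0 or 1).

Take u = 0, v = 1/2:
u implies u = 0 implies 0 = 1
not (u implies u) = not 1 = 0
not not (u implies u) = not 0 = 1
u iff u = 0 iff 0 = 1
v implies v = 1/2 implies 1/2 = 1/2
(u iff u) iff (v implies v) = 1 iff 1/2 = 1/2
not not (u implies u) implies ((u iff u) iff (v implies v)) = 1 implies 1/2 = 1/2
No assignment yields a value below 1/2, so this is the minimum.

1/2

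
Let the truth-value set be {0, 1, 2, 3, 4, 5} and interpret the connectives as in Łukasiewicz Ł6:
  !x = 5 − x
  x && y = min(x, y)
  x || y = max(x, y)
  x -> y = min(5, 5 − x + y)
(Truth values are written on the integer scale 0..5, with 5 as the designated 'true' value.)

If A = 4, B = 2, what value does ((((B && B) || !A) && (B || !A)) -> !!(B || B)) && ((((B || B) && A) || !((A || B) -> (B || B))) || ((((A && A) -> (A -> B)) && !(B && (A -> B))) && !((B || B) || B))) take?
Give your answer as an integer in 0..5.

3

B && B = 2 && 2 = 2
!A = !4 = 1
(B && B) || !A = 2 || 1 = 2
!A = !4 = 1
B || !A = 2 || 1 = 2
((B && B) || !A) && (B || !A) = 2 && 2 = 2
B || B = 2 || 2 = 2
!(B || B) = !2 = 3
!!(B || B) = !3 = 2
(((B && B) || !A) && (B || !A)) -> !!(B || B) = 2 -> 2 = 5
B || B = 2 || 2 = 2
(B || B) && A = 2 && 4 = 2
A || B = 4 || 2 = 4
B || B = 2 || 2 = 2
(A || B) -> (B || B) = 4 -> 2 = 3
!((A || B) -> (B || B)) = !3 = 2
((B || B) && A) || !((A || B) -> (B || B)) = 2 || 2 = 2
A && A = 4 && 4 = 4
A -> B = 4 -> 2 = 3
(A && A) -> (A -> B) = 4 -> 3 = 4
A -> B = 4 -> 2 = 3
B && (A -> B) = 2 && 3 = 2
!(B && (A -> B)) = !2 = 3
((A && A) -> (A -> B)) && !(B && (A -> B)) = 4 && 3 = 3
B || B = 2 || 2 = 2
(B || B) || B = 2 || 2 = 2
!((B || B) || B) = !2 = 3
(((A && A) -> (A -> B)) && !(B && (A -> B))) && !((B || B) || B) = 3 && 3 = 3
(((B || B) && A) || !((A || B) -> (B || B))) || ((((A && A) -> (A -> B)) && !(B && (A -> B))) && !((B || B) || B)) = 2 || 3 = 3
((((B && B) || !A) && (B || !A)) -> !!(B || B)) && ((((B || B) && A) || !((A || B) -> (B || B))) || ((((A && A) -> (A -> B)) && !(B && (A -> B))) && !((B || B) || B))) = 5 && 3 = 3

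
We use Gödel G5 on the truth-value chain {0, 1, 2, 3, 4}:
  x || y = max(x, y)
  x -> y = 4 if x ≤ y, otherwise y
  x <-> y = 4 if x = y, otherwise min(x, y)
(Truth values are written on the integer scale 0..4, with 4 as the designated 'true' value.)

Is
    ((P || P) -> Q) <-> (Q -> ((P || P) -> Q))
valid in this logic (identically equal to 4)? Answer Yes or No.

No

Counterexample: take P = 1, Q = 0.
P || P = 1 || 1 = 1
(P || P) -> Q = 1 -> 0 = 0
Q -> ((P || P) -> Q) = 0 -> 0 = 4
((P || P) -> Q) <-> (Q -> ((P || P) -> Q)) = 0 <-> 4 = 0
This gives 0 ≠ 4.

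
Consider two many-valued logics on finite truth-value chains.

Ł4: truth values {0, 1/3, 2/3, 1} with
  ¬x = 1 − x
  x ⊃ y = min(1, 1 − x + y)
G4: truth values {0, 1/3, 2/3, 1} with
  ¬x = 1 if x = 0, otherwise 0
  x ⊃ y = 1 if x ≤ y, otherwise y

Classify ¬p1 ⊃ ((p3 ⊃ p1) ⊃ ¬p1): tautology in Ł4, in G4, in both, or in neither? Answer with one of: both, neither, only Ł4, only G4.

In Ł4: every assignment gives 1 — tautology.
In G4: every assignment gives 1 — tautology.

both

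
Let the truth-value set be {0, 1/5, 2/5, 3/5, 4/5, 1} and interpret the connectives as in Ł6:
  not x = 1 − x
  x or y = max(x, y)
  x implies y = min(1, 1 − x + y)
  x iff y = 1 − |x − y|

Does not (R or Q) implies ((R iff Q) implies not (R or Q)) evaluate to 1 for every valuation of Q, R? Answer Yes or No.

Yes

At Q = 0, R = 4/5, for instance:
R or Q = 4/5 or 0 = 4/5
not (R or Q) = not 4/5 = 1/5
R iff Q = 4/5 iff 0 = 1/5
(R iff Q) implies not (R or Q) = 1/5 implies 1/5 = 1
not (R or Q) implies ((R iff Q) implies not (R or Q)) = 1/5 implies 1 = 1
and checking the remaining 35 assignments likewise gives ≥ 1 in every case.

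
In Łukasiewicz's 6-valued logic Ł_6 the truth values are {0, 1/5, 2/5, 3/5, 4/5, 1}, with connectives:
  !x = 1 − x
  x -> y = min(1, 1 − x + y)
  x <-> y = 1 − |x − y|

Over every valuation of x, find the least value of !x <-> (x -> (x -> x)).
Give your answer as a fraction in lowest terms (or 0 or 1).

0

Take x = 1:
!x = !1 = 0
x -> x = 1 -> 1 = 1
x -> (x -> x) = 1 -> 1 = 1
!x <-> (x -> (x -> x)) = 0 <-> 1 = 0
No assignment yields a value below 0, so this is the minimum.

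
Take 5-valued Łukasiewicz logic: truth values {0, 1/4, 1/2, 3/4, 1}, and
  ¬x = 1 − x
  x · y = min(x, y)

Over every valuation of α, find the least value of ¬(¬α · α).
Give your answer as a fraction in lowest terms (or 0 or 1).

1/2

Take α = 1/2:
¬α = ¬1/2 = 1/2
¬α · α = 1/2 · 1/2 = 1/2
¬(¬α · α) = ¬1/2 = 1/2
No assignment yields a value below 1/2, so this is the minimum.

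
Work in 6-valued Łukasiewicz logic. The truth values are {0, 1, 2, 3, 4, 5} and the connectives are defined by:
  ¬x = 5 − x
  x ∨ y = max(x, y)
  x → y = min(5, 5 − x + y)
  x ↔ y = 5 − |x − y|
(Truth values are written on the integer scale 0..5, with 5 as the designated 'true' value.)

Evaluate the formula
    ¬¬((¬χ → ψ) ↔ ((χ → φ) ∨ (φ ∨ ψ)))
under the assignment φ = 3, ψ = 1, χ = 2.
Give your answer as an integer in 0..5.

3

¬χ = ¬2 = 3
¬χ → ψ = 3 → 1 = 3
χ → φ = 2 → 3 = 5
φ ∨ ψ = 3 ∨ 1 = 3
(χ → φ) ∨ (φ ∨ ψ) = 5 ∨ 3 = 5
(¬χ → ψ) ↔ ((χ → φ) ∨ (φ ∨ ψ)) = 3 ↔ 5 = 3
¬((¬χ → ψ) ↔ ((χ → φ) ∨ (φ ∨ ψ))) = ¬3 = 2
¬¬((¬χ → ψ) ↔ ((χ → φ) ∨ (φ ∨ ψ))) = ¬2 = 3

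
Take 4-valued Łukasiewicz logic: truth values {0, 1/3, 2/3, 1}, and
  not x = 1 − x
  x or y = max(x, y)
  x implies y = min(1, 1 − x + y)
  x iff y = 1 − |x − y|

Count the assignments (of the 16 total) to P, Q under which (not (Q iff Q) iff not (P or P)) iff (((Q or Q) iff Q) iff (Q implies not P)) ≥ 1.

P = 0, Q = 0 ↦ 0  <
P = 0, Q = 1/3 ↦ 0  <
P = 0, Q = 2/3 ↦ 0  <
P = 0, Q = 1 ↦ 0  <
P = 1/3, Q = 0 ↦ 1/3  <
P = 1/3, Q = 1/3 ↦ 1/3  <
P = 1/3, Q = 2/3 ↦ 1/3  <
P = 1/3, Q = 1 ↦ 2/3  <
P = 2/3, Q = 0 ↦ 2/3  <
P = 2/3, Q = 1/3 ↦ 2/3  <
P = 2/3, Q = 2/3 ↦ 1  ≥
P = 2/3, Q = 1 ↦ 2/3  <
P = 1, Q = 0 ↦ 1  ≥
P = 1, Q = 1/3 ↦ 2/3  <
P = 1, Q = 2/3 ↦ 1/3  <
P = 1, Q = 1 ↦ 0  <
So 2 of the 16 assignments meet the threshold.

2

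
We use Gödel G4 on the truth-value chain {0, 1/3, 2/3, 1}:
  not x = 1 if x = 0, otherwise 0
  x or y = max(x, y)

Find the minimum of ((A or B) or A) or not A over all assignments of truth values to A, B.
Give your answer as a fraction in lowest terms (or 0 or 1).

1/3

Take A = 1/3, B = 0:
A or B = 1/3 or 0 = 1/3
(A or B) or A = 1/3 or 1/3 = 1/3
not A = not 1/3 = 0
((A or B) or A) or not A = 1/3 or 0 = 1/3
No assignment yields a value below 1/3, so this is the minimum.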